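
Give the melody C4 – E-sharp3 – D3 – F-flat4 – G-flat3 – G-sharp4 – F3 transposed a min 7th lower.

D3 F##2 E2 Gb3 Ab2 A#3 G2

C4 down a minor seventh is D3.
E#3 down a minor seventh is F##2.
D3: a seventh down reaches E, and 10 semitones makes it E2.
Fb4 down a minor seventh is Gb3.
Gb3 down a minor seventh is Ab2.
G#4: a seventh down reaches A, and 10 semitones makes it A#3.
A minor seventh down from F3 gives G2.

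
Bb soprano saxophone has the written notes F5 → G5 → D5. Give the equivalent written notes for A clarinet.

Gb5 Ab5 Eb5

First find concert pitch: the Bb soprano saxophone sounds a major second below written, so F5 G5 D5 sounds Eb5 F5 C5.
Then write for A clarinet: it sounds a minor third below written, so the part must be a minor third above concert.
Eb5 → Gb5
F5 → Ab5
C5 → Eb5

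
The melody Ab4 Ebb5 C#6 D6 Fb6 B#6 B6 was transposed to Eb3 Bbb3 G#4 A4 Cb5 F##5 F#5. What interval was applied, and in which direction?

From Ab4 to Eb3 is 11 letter names — an eleventh of some quality.
Eb3 to Ab4 is 17 semitones, which makes it a perfect eleventh; the second version is lower, so the direction is down.
Checking another pair — B6 → F#5 — gives the same interval.

down a perfect eleventh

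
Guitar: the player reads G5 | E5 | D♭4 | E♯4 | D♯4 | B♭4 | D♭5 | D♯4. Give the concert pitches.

G4 E4 Db3 E#3 D#3 Bb3 Db4 D#3

The guitar sounds a perfect octave below written, so transpose each written note down a perfect octave.
G5 gives G4
E5 gives E4
Db4 gives Db3
E#4 gives E#3
D#4 gives D#3
Bb4 gives Bb3
Db5 gives Db4
D#4 gives D#3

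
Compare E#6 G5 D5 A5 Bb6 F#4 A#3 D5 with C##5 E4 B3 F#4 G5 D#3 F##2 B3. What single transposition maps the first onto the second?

Take the first pair: E#6 → C##5. E to C spans 10 letter names, so the interval is some kind of tenth.
C##5 to E#6 is 15 semitones, which makes it a minor tenth; the second version is lower, so the direction is down.
Checking another pair — D5 → B3 — gives the same interval.

down a minor tenth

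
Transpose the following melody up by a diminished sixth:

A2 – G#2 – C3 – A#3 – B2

A2 → Fb3
G#2 → Eb3
C3 → Abb3
A#3 → F4
B2 → Gb3

Fb3 Eb3 Abb3 F4 Gb3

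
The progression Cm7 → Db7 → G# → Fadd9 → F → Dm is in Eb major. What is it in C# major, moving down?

Eb major down to C# major is a diminished third; each chord root moves by that interval while the quality stays the same.
Cm7: root C down a diminished third → A#, giving A#m7.
Db7: root Db down a diminished third → B, giving B7.
G#: root G# down a diminished third → E##, giving E##.
Fadd9: root F down a diminished third → D#, giving D#add9.
F: root F down a diminished third → D#, giving D#.
Dm: root D down a diminished third → B#, giving B#m.

A#m7 B7 E## D#add9 D# B#m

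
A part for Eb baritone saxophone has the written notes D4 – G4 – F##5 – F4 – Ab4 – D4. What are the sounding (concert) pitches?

F2 Bb2 A#3 Ab2 Cb3 F2

Written C4 on the Eb baritone saxophone sounds as Eb2, a major thirteenth lower; apply that shift to every note.
D4 becomes F2
G4 becomes Bb2
F##5 becomes A#3
F4 becomes Ab2
Ab4 becomes Cb3
D4 becomes F2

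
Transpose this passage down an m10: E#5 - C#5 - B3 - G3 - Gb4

C##4 A#3 G#2 E2 Eb3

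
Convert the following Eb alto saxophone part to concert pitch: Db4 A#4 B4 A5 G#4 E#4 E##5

The Eb alto saxophone sounds a major sixth below written, so transpose each written note down a major sixth.
Db4 gives Fb3
A#4 gives C#4
B4 gives D4
A5 gives C5
G#4 gives B3
E#4 gives G#3
E##5 gives G##4

Fb3 C#4 D4 C5 B3 G#3 G##4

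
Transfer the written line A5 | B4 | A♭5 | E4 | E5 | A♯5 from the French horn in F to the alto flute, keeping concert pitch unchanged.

G5 A4 Gb5 D4 D5 G#5

First find concert pitch: the French horn in F sounds a perfect fifth below written, so A5 B4 A♭5 E4 E5 A♯5 sounds D5 E4 Db5 A3 A4 D#5.
Then write for alto flute: it sounds a perfect fourth below written, so the part must be a perfect fourth above concert.
D5 → G5
E4 → A4
Db5 → Gb5
A3 → D4
A4 → D5
D#5 → G#5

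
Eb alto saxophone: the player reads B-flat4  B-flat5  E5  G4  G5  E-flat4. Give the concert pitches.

Db4 Db5 G4 Bb3 Bb4 Gb3

The Eb alto saxophone sounds a major sixth below written, so transpose each written note down a major sixth.
Bb4 → Db4
Bb5 → Db5
E5 → G4
G4 → Bb3
G5 → Bb4
Eb4 → Gb3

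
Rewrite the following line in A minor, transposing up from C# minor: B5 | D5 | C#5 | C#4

G6 Bb5 A5 A4

From C# up to A is a minor sixth; apply that to each pitch.
B5 → G6
D5 → Bb5
C#5 → A5
C#4 → A4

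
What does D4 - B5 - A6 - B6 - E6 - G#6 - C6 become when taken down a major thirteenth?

F2 D4 C5 D5 G4 B4 Eb4

D4 down a major thirteenth is F2.
A major thirteenth down from B5 gives D4.
A6: a thirteenth down reaches C, and 21 semitones makes it C5.
A major thirteenth down from B6 gives D5.
A major thirteenth down from E6 gives G4.
A major thirteenth down from G#6 gives B4.
C6 down a major thirteenth is Eb4.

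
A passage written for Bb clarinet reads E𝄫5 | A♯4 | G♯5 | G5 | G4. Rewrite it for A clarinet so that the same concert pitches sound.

Fbb5 B4 A5 Ab5 Ab4

First find concert pitch: the Bb clarinet sounds a major second below written, so E𝄫5 A♯4 G♯5 G5 G4 sounds Dbb5 G#4 F#5 F5 F4.
Then write for A clarinet: it sounds a minor third below written, so the part must be a minor third above concert.
Dbb5 → Fbb5
G#4 → B4
F#5 → A5
F5 → Ab5
F4 → Ab4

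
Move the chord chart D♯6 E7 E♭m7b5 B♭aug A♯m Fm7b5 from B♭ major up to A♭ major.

C#6 D7 Dbm7b5 Abaug G#m Ebm7b5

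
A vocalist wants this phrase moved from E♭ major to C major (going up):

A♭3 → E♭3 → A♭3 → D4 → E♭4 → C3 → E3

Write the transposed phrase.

From E♭ up to C is a major sixth; apply that to each pitch.
Ab3 -> F4
Eb3 -> C4
Ab3 -> F4
D4 -> B4
Eb4 -> C5
C3 -> A3
E3 -> C#4

F4 C4 F4 B4 C5 A3 C#4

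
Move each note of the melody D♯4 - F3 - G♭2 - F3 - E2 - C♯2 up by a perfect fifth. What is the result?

D#4 up a perfect fifth is A#4.
F3: a fifth up reaches C, and 7 semitones makes it C4.
Gb2: a fifth up reaches D, and 7 semitones makes it Db3.
A perfect fifth up from F3 gives C4.
A perfect fifth up from E2 gives B2.
A perfect fifth up from C#2 gives G#2.

A#4 C4 Db3 C4 B2 G#2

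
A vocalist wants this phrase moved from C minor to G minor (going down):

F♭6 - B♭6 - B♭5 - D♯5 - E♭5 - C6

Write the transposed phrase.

From C down to G is a perfect fourth; apply that to each pitch.
Fb6 -> Cb6
Bb6 -> F6
Bb5 -> F5
D#5 -> A#4
Eb5 -> Bb4
C6 -> G5

Cb6 F6 F5 A#4 Bb4 G5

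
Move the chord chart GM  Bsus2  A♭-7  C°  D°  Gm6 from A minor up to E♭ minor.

DbM Fsus2 Ebb-7 Gb° Ab° Dbm6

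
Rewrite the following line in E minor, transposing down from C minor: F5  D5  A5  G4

A4 F#4 C#5 B3

C minor to E minor down is a minor sixth, so every note moves down by that interval.
F5 to A4
D5 to F#4
A5 to C#5
G4 to B3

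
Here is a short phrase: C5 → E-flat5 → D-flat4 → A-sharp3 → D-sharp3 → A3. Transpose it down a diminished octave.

A diminished octave down from C5 gives C#4.
Eb5 down a diminished octave is E4.
Db4 down a diminished octave is D3.
A#3: an octave down reaches A, and 11 semitones makes it A##2.
A diminished octave down from D#3 gives D##2.
A diminished octave down from A3 gives A#2.

C#4 E4 D3 A##2 D##2 A#2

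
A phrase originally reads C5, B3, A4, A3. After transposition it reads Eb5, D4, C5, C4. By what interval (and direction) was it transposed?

up a minor third

From C5 to Eb5 is 3 letter names — a third of some quality.
C5 to Eb5 is 3 semitones, which makes it a minor third; the second version is higher, so the direction is up.
Checking another pair — A3 → C4 — gives the same interval.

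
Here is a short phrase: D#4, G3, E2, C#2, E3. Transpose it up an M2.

E#4 A3 F#2 D#2 F#3

D#4 gives E#4
G3 gives A3
E2 gives F#2
C#2 gives D#2
E3 gives F#3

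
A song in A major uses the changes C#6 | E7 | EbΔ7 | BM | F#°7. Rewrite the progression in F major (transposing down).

A major down to F major is a major third; each chord root moves by that interval while the quality stays the same.
C#6: root C# down a major third → A, giving A6.
E7: root E down a major third → C, giving C7.
EbΔ7: root Eb down a major third → Cb, giving CbΔ7.
BM: root B down a major third → G, giving GM.
F#°7: root F# down a major third → D, giving D°7.

A6 C7 CbΔ7 GM D°7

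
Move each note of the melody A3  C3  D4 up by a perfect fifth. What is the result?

A3 -> E4
C3 -> G3
D4 -> A4

E4 G3 A4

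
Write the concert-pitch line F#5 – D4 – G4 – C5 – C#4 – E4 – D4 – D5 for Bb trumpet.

Written C4 sounds as Bb3 on the Bb trumpet, so concert pitches are written a major second up.
F#5 to G#5
D4 to E4
G4 to A4
C5 to D5
C#4 to D#4
E4 to F#4
D4 to E4
D5 to E5

G#5 E4 A4 D5 D#4 F#4 E4 E5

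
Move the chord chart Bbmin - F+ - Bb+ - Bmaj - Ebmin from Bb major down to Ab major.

Bb major down to Ab major is a major second; each chord root moves by that interval while the quality stays the same.
Bbmin: root Bb down a major second → Ab, giving Abmin.
F+: root F down a major second → Eb, giving Eb+.
Bb+: root Bb down a major second → Ab, giving Ab+.
Bmaj: root B down a major second → A, giving Amaj.
Ebmin: root Eb down a major second → Db, giving Dbmin.

Abmin Eb+ Ab+ Amaj Dbmin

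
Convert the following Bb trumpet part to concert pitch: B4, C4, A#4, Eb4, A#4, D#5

Written C4 on the Bb trumpet sounds as Bb3, a major second lower; apply that shift to every note.
B4 -> A4
C4 -> Bb3
A#4 -> G#4
Eb4 -> Db4
A#4 -> G#4
D#5 -> C#5

A4 Bb3 G#4 Db4 G#4 C#5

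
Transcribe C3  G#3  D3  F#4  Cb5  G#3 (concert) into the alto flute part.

F3 C#4 G3 B4 Fb5 C#4

The alto flute sounds a perfect fourth below written, so the written part must be a perfect fourth above concert — transpose each note up.
C3 → F3
G#3 → C#4
D3 → G3
F#4 → B4
Cb5 → Fb5
G#3 → C#4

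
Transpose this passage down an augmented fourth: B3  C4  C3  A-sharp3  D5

B3 becomes F3
C4 becomes Gb3
C3 becomes Gb2
A#3 becomes E3
D5 becomes Ab4

F3 Gb3 Gb2 E3 Ab4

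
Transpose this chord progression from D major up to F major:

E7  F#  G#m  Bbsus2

G7 A Bm Dbsus2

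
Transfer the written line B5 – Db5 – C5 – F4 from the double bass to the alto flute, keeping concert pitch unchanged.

E5 Gb4 F4 Bb3

First find concert pitch: the double bass sounds a perfect octave below written, so B5 Db5 C5 F4 sounds B4 Db4 C4 F3.
Then write for alto flute: it sounds a perfect fourth below written, so the part must be a perfect fourth above concert.
B4 → E5
Db4 → Gb4
C4 → F4
F3 → Bb3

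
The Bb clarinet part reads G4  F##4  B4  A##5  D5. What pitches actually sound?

Written C4 on the Bb clarinet sounds as Bb3, a major second lower; apply that shift to every note.
G4 -> F4
F##4 -> E#4
B4 -> A4
A##5 -> G##5
D5 -> C5

F4 E#4 A4 G##5 C5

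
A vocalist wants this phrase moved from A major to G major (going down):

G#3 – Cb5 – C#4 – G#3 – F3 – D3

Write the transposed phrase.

F#3 Bbb4 B3 F#3 Eb3 C3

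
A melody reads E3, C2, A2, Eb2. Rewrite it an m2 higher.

E3 → F3
C2 → Db2
A2 → Bb2
Eb2 → Fb2

F3 Db2 Bb2 Fb2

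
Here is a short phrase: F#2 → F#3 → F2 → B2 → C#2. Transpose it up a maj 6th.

D#3 D#4 D3 G#3 A#2

F#2 up a major sixth is D#3.
F#3 up a major sixth is D#4.
F2: a sixth up reaches D, and 9 semitones makes it D3.
A major sixth up from B2 gives G#3.
C#2: a sixth up reaches A, and 9 semitones makes it A#2.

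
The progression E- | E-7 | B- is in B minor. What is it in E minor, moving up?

B minor up to E minor is a perfect fourth; each chord root moves by that interval while the quality stays the same.
E-: root E up a perfect fourth → A, giving A-.
E-7: root E up a perfect fourth → A, giving A-7.
B-: root B up a perfect fourth → E, giving E-.

A- A-7 E-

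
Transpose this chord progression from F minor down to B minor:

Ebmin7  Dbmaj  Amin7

F minor down to B minor is a diminished fifth; each chord root moves by that interval while the quality stays the same.
Ebmin7: root Eb down a diminished fifth → A, giving Amin7.
Dbmaj: root Db down a diminished fifth → G, giving Gmaj.
Amin7: root A down a diminished fifth → D#, giving D#min7.

Amin7 Gmaj D#min7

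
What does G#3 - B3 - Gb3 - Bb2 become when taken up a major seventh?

G#3 up a major seventh is F##4.
B3: a seventh up reaches A, and 11 semitones makes it A#4.
Gb3 up a major seventh is F4.
Bb2 up a major seventh is A3.

F##4 A#4 F4 A3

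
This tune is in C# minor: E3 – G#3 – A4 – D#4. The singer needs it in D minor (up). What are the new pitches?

From C# up to D is a minor second; apply that to each pitch.
E3 gives F3
G#3 gives A3
A4 gives Bb4
D#4 gives E4

F3 A3 Bb4 E4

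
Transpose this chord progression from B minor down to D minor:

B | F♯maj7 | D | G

B minor down to D minor is a major sixth; each chord root moves by that interval while the quality stays the same.
B: root B down a major sixth → D, giving D.
F♯maj7: root F♯ down a major sixth → A, giving Amaj7.
D: root D down a major sixth → F, giving F.
G: root G down a major sixth → Bb, giving Bb.

D Amaj7 F Bb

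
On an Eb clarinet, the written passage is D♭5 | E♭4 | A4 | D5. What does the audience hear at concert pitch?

Fb5 Gb4 C5 F5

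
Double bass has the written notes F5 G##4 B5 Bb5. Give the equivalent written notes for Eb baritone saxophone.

D6 E##5 G#6 G6

First find concert pitch: the double bass sounds a perfect octave below written, so F5 G##4 B5 Bb5 sounds F4 G##3 B4 Bb4.
Then write for Eb baritone saxophone: it sounds a major thirteenth below written, so the part must be a major thirteenth above concert.
F4 → D6
G##3 → E##5
B4 → G#6
Bb4 → G6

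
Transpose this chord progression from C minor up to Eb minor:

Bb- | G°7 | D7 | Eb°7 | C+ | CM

Db- Bb°7 F7 Gb°7 Eb+ EbM

C minor up to Eb minor is a minor third; each chord root moves by that interval while the quality stays the same.
Bb-: root Bb up a minor third → Db, giving Db-.
G°7: root G up a minor third → Bb, giving Bb°7.
D7: root D up a minor third → F, giving F7.
Eb°7: root Eb up a minor third → Gb, giving Gb°7.
C+: root C up a minor third → Eb, giving Eb+.
CM: root C up a minor third → Eb, giving EbM.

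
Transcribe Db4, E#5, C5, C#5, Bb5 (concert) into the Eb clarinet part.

Bb3 C##5 A4 A#4 G5

The Eb clarinet sounds a minor third above written, so the written part must be a minor third below concert — transpose each note down.
Db4 becomes Bb3
E#5 becomes C##5
C5 becomes A4
C#5 becomes A#4
Bb5 becomes G5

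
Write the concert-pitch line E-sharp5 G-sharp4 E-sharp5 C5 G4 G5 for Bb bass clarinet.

F##6 A#5 F##6 D6 A5 A6

The Bb bass clarinet sounds a major ninth below written, so the written part must be a major ninth above concert — transpose each note up.
E#5 gives F##6
G#4 gives A#5
E#5 gives F##6
C5 gives D6
G4 gives A5
G5 gives A6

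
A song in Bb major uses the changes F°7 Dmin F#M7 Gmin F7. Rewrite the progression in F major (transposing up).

C°7 Amin C#M7 Dmin C7

Bb major up to F major is a perfect fifth; each chord root moves by that interval while the quality stays the same.
F°7: root F up a perfect fifth → C, giving C°7.
Dmin: root D up a perfect fifth → A, giving Amin.
F#M7: root F# up a perfect fifth → C#, giving C#M7.
Gmin: root G up a perfect fifth → D, giving Dmin.
F7: root F up a perfect fifth → C, giving C7.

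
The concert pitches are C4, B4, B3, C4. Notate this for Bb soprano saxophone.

The Bb soprano saxophone sounds a major second below written, so the written part must be a major second above concert — transpose each note up.
C4 to D4
B4 to C#5
B3 to C#4
C4 to D4

D4 C#5 C#4 D4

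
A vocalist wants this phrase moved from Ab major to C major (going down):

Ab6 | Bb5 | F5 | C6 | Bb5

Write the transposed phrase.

C6 D5 A4 E5 D5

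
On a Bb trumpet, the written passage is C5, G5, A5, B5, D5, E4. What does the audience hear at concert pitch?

Bb4 F5 G5 A5 C5 D4

The Bb trumpet sounds a major second below written, so transpose each written note down a major second.
C5 to Bb4
G5 to F5
A5 to G5
B5 to A5
D5 to C5
E4 to D4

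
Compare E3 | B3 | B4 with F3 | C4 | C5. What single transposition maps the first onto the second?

From E3 to F3 is 2 letter names — a second of some quality.
E3 to F3 is 1 semitone, which makes it a minor second; the second version is higher, so the direction is up.
Checking another pair — B4 → C5 — gives the same interval.

up a minor second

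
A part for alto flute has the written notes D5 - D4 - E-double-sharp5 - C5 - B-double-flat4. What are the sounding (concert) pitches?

The alto flute sounds a perfect fourth below written, so transpose each written note down a perfect fourth.
D5 gives A4
D4 gives A3
E##5 gives B##4
C5 gives G4
Bbb4 gives Fb4

A4 A3 B##4 G4 Fb4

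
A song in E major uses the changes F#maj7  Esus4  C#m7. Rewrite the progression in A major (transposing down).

E major down to A major is a perfect fifth; each chord root moves by that interval while the quality stays the same.
F#maj7: root F# down a perfect fifth → B, giving Bmaj7.
Esus4: root E down a perfect fifth → A, giving Asus4.
C#m7: root C# down a perfect fifth → F#, giving F#m7.

Bmaj7 Asus4 F#m7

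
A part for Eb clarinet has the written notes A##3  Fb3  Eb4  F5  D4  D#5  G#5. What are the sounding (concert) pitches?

C##4 Abb3 Gb4 Ab5 F4 F#5 B5

Written C4 on the Eb clarinet sounds as Eb4, a minor third higher; apply that shift to every note.
A##3 → C##4
Fb3 → Abb3
Eb4 → Gb4
F5 → Ab5
D4 → F4
D#5 → F#5
G#5 → B5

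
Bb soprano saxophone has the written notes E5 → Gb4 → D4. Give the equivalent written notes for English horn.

A5 Cb5 G4

First find concert pitch: the Bb soprano saxophone sounds a major second below written, so E5 Gb4 D4 sounds D5 Fb4 C4.
Then write for English horn: it sounds a perfect fifth below written, so the part must be a perfect fifth above concert.
D5 → A5
Fb4 → Cb5
C4 → G4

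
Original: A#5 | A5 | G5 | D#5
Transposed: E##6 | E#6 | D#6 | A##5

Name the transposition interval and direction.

up an augmented fifth

From A#5 to E##6 is 5 letter names — a fifth of some quality.
A#5 to E##6 is 8 semitones, which makes it an augmented fifth; the second version is higher, so the direction is up.
Checking another pair — D#5 → A##5 — gives the same interval.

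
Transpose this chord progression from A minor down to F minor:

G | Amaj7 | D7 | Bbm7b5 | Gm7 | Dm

Eb Fmaj7 Bb7 Gbm7b5 Ebm7 Bbm

A minor down to F minor is a major third; each chord root moves by that interval while the quality stays the same.
G: root G down a major third → Eb, giving Eb.
Amaj7: root A down a major third → F, giving Fmaj7.
D7: root D down a major third → Bb, giving Bb7.
Bbm7b5: root Bb down a major third → Gb, giving Gbm7b5.
Gm7: root G down a major third → Eb, giving Ebm7.
Dm: root D down a major third → Bb, giving Bbm.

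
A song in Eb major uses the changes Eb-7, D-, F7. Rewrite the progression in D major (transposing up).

Eb major up to D major is a major seventh; each chord root moves by that interval while the quality stays the same.
Eb-7: root Eb up a major seventh → D, giving D-7.
D-: root D up a major seventh → C#, giving C#-.
F7: root F up a major seventh → E, giving E7.

D-7 C#- E7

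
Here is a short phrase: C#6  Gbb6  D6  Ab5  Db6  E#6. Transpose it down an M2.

C#6: a second down reaches B, and 2 semitones makes it B5.
Gbb6 down a major second is Fbb6.
A major second down from D6 gives C6.
A major second down from Ab5 gives Gb5.
Db6: a second down reaches C, and 2 semitones makes it Cb6.
E#6 down a major second is D#6.

B5 Fbb6 C6 Gb5 Cb6 D#6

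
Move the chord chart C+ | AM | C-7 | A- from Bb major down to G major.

A+ F#M A-7 F#-

Bb major down to G major is a minor third; each chord root moves by that interval while the quality stays the same.
C+: root C down a minor third → A, giving A+.
AM: root A down a minor third → F#, giving F#M.
C-7: root C down a minor third → A, giving A-7.
A-: root A down a minor third → F#, giving F#-.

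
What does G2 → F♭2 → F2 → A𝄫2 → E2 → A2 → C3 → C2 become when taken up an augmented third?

B#2 A2 A#2 C3 G##2 C##3 E#3 E#2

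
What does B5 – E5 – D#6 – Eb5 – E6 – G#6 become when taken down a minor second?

A#5 D#5 C##6 D5 D#6 F##6

B5 becomes A#5
E5 becomes D#5
D#6 becomes C##6
Eb5 becomes D5
E6 becomes D#6
G#6 becomes F##6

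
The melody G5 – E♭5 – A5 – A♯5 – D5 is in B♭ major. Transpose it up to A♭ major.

F6 Db6 G6 G#6 C6

B♭ major to A♭ major up is a minor seventh, so every note moves up by that interval.
G5 becomes F6
Eb5 becomes Db6
A5 becomes G6
A#5 becomes G#6
D5 becomes C6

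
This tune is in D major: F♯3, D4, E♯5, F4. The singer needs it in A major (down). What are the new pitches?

C#3 A3 B#4 C4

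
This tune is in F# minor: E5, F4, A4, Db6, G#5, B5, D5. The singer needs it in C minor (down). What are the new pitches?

Bb4 Cb4 Eb4 Abb5 D5 F5 Ab4

F# minor to C minor down is an augmented fourth, so every note moves down by that interval.
E5 → Bb4
F4 → Cb4
A4 → Eb4
Db6 → Abb5
G#5 → D5
B5 → F5
D5 → Ab4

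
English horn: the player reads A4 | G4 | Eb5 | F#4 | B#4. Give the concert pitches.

D4 C4 Ab4 B3 E#4

Written C4 on the English horn sounds as F3, a perfect fifth lower; apply that shift to every note.
A4 to D4
G4 to C4
Eb5 to Ab4
F#4 to B3
B#4 to E#4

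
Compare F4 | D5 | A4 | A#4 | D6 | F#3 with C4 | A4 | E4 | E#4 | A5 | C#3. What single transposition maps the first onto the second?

down a perfect fourth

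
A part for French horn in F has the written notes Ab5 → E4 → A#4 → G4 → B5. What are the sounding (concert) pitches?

Db5 A3 D#4 C4 E5

Written C4 on the French horn in F sounds as F3, a perfect fifth lower; apply that shift to every note.
Ab5 becomes Db5
E4 becomes A3
A#4 becomes D#4
G4 becomes C4
B5 becomes E5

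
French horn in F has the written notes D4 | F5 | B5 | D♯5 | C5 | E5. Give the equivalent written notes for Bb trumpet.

First find concert pitch: the French horn in F sounds a perfect fifth below written, so D4 F5 B5 D♯5 C5 E5 sounds G3 Bb4 E5 G#4 F4 A4.
Then write for Bb trumpet: it sounds a major second below written, so the part must be a major second above concert.
G3 → A3
Bb4 → C5
E5 → F#5
G#4 → A#4
F4 → G4
A4 → B4

A3 C5 F#5 A#4 G4 B4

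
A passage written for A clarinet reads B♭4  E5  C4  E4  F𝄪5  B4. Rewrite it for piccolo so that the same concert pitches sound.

G3 C#4 A2 C#3 D##4 G#3

First find concert pitch: the A clarinet sounds a minor third below written, so B♭4 E5 C4 E4 F𝄪5 B4 sounds G4 C#5 A3 C#4 D##5 G#4.
Then write for piccolo: it sounds a perfect octave above written, so the part must be a perfect octave below concert.
G4 → G3
C#5 → C#4
A3 → A2
C#4 → C#3
D##5 → D##4
G#4 → G#3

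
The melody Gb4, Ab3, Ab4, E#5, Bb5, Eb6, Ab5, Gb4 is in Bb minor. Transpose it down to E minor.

C4 D3 D4 A##4 E5 A5 D5 C4

Bb minor to E minor down is a diminished fifth, so every note moves down by that interval.
Gb4 -> C4
Ab3 -> D3
Ab4 -> D4
E#5 -> A##4
Bb5 -> E5
Eb6 -> A5
Ab5 -> D5
Gb4 -> C4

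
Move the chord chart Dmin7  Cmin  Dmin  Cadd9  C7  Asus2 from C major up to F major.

C major up to F major is a perfect fourth; each chord root moves by that interval while the quality stays the same.
Dmin7: root D up a perfect fourth → G, giving Gmin7.
Cmin: root C up a perfect fourth → F, giving Fmin.
Dmin: root D up a perfect fourth → G, giving Gmin.
Cadd9: root C up a perfect fourth → F, giving Fadd9.
C7: root C up a perfect fourth → F, giving F7.
Asus2: root A up a perfect fourth → D, giving Dsus2.

Gmin7 Fmin Gmin Fadd9 F7 Dsus2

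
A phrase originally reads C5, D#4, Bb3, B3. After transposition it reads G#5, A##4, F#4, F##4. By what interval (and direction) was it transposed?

Take the first pair: C5 → G#5. C to G spans 5 letter names, so the interval is some kind of fifth.
C5 to G#5 is 8 semitones, which makes it an augmented fifth; the second version is higher, so the direction is up.
Checking another pair — B3 → F##4 — gives the same interval.

up an augmented fifth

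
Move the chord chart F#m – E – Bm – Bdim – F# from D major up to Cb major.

D major up to Cb major is a diminished seventh; each chord root moves by that interval while the quality stays the same.
F#m: root F# up a diminished seventh → Eb, giving Ebm.
E: root E up a diminished seventh → Db, giving Db.
Bm: root B up a diminished seventh → Ab, giving Abm.
Bdim: root B up a diminished seventh → Ab, giving Abdim.
F#: root F# up a diminished seventh → Eb, giving Eb.

Ebm Db Abm Abdim Eb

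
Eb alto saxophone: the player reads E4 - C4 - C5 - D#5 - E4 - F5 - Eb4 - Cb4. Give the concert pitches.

G3 Eb3 Eb4 F#4 G3 Ab4 Gb3 Ebb3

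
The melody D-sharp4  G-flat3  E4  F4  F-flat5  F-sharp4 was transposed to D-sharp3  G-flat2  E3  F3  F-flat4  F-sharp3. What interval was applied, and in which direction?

Take the first pair: D#4 → D#3. D to D spans 8 letter names, so the interval is some kind of octave.
D#3 to D#4 is 12 semitones, which makes it a perfect octave; the second version is lower, so the direction is down.
Checking another pair — F#4 → F#3 — gives the same interval.

down a perfect octave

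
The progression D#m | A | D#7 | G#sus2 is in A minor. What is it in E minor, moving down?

A#m E A#7 D#sus2

A minor down to E minor is a perfect fourth; each chord root moves by that interval while the quality stays the same.
D#m: root D# down a perfect fourth → A#, giving A#m.
A: root A down a perfect fourth → E, giving E.
D#7: root D# down a perfect fourth → A#, giving A#7.
G#sus2: root G# down a perfect fourth → D#, giving D#sus2.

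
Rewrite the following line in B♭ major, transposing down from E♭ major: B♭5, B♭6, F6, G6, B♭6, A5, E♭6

F5 F6 C6 D6 F6 E5 Bb5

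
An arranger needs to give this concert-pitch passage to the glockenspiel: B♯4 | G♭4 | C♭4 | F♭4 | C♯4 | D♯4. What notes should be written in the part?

B#2 Gb2 Cb2 Fb2 C#2 D#2

The glockenspiel sounds a perfect fifteenth above written, so the written part must be a perfect fifteenth below concert — transpose each note down.
B#4 to B#2
Gb4 to Gb2
Cb4 to Cb2
Fb4 to Fb2
C#4 to C#2
D#4 to D#2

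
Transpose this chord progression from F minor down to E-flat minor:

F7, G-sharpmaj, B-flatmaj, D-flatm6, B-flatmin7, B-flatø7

F minor down to E-flat minor is a major second; each chord root moves by that interval while the quality stays the same.
F7: root F down a major second → Eb, giving Eb7.
G-sharpmaj: root G-sharp down a major second → F#, giving F#maj.
B-flatmaj: root B-flat down a major second → Ab, giving Abmaj.
D-flatm6: root D-flat down a major second → Cb, giving Cbm6.
B-flatmin7: root B-flat down a major second → Ab, giving Abmin7.
B-flatø7: root B-flat down a major second → Ab, giving Abø7.

Eb7 F#maj Abmaj Cbm6 Abmin7 Abø7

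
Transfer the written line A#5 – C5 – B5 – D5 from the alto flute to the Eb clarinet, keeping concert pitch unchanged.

First find concert pitch: the alto flute sounds a perfect fourth below written, so A#5 C5 B5 D5 sounds E#5 G4 F#5 A4.
Then write for Eb clarinet: it sounds a minor third above written, so the part must be a minor third below concert.
E#5 → C##5
G4 → E4
F#5 → D#5
A4 → F#4

C##5 E4 D#5 F#4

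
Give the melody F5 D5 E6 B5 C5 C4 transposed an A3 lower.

F5 becomes Dbb5
D5 becomes Bbb4
E6 becomes Cb6
B5 becomes Gb5
C5 becomes Abb4
C4 becomes Abb3

Dbb5 Bbb4 Cb6 Gb5 Abb4 Abb3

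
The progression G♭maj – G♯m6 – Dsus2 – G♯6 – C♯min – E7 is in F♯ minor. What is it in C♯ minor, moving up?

F♯ minor up to C♯ minor is a perfect fifth; each chord root moves by that interval while the quality stays the same.
G♭maj: root G♭ up a perfect fifth → Db, giving Dbmaj.
G♯m6: root G♯ up a perfect fifth → D#, giving D#m6.
Dsus2: root D up a perfect fifth → A, giving Asus2.
G♯6: root G♯ up a perfect fifth → D#, giving D#6.
C♯min: root C♯ up a perfect fifth → G#, giving G#min.
E7: root E up a perfect fifth → B, giving B7.

Dbmaj D#m6 Asus2 D#6 G#min B7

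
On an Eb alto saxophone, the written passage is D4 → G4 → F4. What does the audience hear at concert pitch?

F3 Bb3 Ab3

Written C4 on the Eb alto saxophone sounds as Eb3, a major sixth lower; apply that shift to every note.
D4 -> F3
G4 -> Bb3
F4 -> Ab3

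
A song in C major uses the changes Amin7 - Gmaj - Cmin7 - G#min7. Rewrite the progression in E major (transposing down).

C#min7 Bmaj Emin7 B#min7

C major down to E major is a minor sixth; each chord root moves by that interval while the quality stays the same.
Amin7: root A down a minor sixth → C#, giving C#min7.
Gmaj: root G down a minor sixth → B, giving Bmaj.
Cmin7: root C down a minor sixth → E, giving Emin7.
G#min7: root G# down a minor sixth → B#, giving B#min7.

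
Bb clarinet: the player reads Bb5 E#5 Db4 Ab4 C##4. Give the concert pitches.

Written C4 on the Bb clarinet sounds as Bb3, a major second lower; apply that shift to every note.
Bb5 to Ab5
E#5 to D#5
Db4 to Cb4
Ab4 to Gb4
C##4 to B#3

Ab5 D#5 Cb4 Gb4 B#3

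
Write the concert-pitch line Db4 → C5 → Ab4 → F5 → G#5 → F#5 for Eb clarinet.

Written C4 sounds as Eb4 on the Eb clarinet, so concert pitches are written a minor third down.
Db4 becomes Bb3
C5 becomes A4
Ab4 becomes F4
F5 becomes D5
G#5 becomes E#5
F#5 becomes D#5

Bb3 A4 F4 D5 E#5 D#5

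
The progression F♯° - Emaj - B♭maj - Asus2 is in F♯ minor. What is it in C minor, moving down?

F♯ minor down to C minor is an augmented fourth; each chord root moves by that interval while the quality stays the same.
F♯°: root F♯ down an augmented fourth → C, giving C°.
Emaj: root E down an augmented fourth → Bb, giving Bbmaj.
B♭maj: root B♭ down an augmented fourth → Fb, giving Fbmaj.
Asus2: root A down an augmented fourth → Eb, giving Ebsus2.

C° Bbmaj Fbmaj Ebsus2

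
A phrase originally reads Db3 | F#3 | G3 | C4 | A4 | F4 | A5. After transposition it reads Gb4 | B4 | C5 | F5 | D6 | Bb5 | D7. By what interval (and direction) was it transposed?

up a perfect eleventh

From Db3 to Gb4 is 11 letter names — an eleventh of some quality.
Db3 to Gb4 is 17 semitones, which makes it a perfect eleventh; the second version is higher, so the direction is up.
Checking another pair — A5 → D7 — gives the same interval.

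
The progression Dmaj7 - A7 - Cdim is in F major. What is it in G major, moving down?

F major down to G major is a minor seventh; each chord root moves by that interval while the quality stays the same.
Dmaj7: root D down a minor seventh → E, giving Emaj7.
A7: root A down a minor seventh → B, giving B7.
Cdim: root C down a minor seventh → D, giving Ddim.

Emaj7 B7 Ddim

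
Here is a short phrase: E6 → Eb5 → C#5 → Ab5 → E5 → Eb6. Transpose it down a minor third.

C#6 C5 A#4 F5 C#5 C6

E6 to C#6
Eb5 to C5
C#5 to A#4
Ab5 to F5
E5 to C#5
Eb6 to C6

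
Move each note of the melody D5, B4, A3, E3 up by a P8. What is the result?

D5: an octave up reaches D, and 12 semitones makes it D6.
B4 up a perfect octave is B5.
A perfect octave up from A3 gives A4.
A perfect octave up from E3 gives E4.

D6 B5 A4 E4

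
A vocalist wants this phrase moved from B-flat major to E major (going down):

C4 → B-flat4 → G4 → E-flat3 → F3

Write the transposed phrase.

F#3 E4 C#4 A2 B2

B-flat major to E major down is a diminished fifth, so every note moves down by that interval.
C4 to F#3
Bb4 to E4
G4 to C#4
Eb3 to A2
F3 to B2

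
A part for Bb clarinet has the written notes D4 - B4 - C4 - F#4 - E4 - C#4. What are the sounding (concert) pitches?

The Bb clarinet sounds a major second below written, so transpose each written note down a major second.
D4 gives C4
B4 gives A4
C4 gives Bb3
F#4 gives E4
E4 gives D4
C#4 gives B3

C4 A4 Bb3 E4 D4 B3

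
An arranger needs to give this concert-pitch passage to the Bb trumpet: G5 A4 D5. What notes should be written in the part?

The Bb trumpet sounds a major second below written, so the written part must be a major second above concert — transpose each note up.
G5 -> A5
A4 -> B4
D5 -> E5

A5 B4 E5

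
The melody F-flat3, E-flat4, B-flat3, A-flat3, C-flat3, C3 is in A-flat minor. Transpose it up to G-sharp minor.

E4 D#5 A#4 G#4 B3 B#3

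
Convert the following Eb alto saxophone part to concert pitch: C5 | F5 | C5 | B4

Eb4 Ab4 Eb4 D4

The Eb alto saxophone sounds a major sixth below written, so transpose each written note down a major sixth.
C5 gives Eb4
F5 gives Ab4
C5 gives Eb4
B4 gives D4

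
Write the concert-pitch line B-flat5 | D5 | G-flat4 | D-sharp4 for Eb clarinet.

G5 B4 Eb4 B#3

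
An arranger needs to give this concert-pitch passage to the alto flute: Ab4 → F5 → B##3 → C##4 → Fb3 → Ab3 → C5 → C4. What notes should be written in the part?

Written C4 sounds as G3 on the alto flute, so concert pitches are written a perfect fourth up.
Ab4 -> Db5
F5 -> Bb5
B##3 -> E##4
C##4 -> F##4
Fb3 -> Bbb3
Ab3 -> Db4
C5 -> F5
C4 -> F4

Db5 Bb5 E##4 F##4 Bbb3 Db4 F5 F4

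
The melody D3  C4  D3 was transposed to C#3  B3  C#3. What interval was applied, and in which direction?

down a minor second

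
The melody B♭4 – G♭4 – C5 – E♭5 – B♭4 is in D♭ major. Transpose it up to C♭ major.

Ab5 Fb5 Bb5 Db6 Ab5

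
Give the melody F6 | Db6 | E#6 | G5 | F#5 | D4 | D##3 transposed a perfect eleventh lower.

A perfect eleventh down from F6 gives C5.
A perfect eleventh down from Db6 gives Ab4.
A perfect eleventh down from E#6 gives B#4.
A perfect eleventh down from G5 gives D4.
F#5: an eleventh down reaches C, and 17 semitones makes it C#4.
A perfect eleventh down from D4 gives A2.
A perfect eleventh down from D##3 gives A##1.

C5 Ab4 B#4 D4 C#4 A2 A##1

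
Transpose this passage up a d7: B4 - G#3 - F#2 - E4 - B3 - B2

Ab5 F4 Eb3 Db5 Ab4 Ab3

A diminished seventh up from B4 gives Ab5.
A diminished seventh up from G#3 gives F4.
A diminished seventh up from F#2 gives Eb3.
E4: a seventh up reaches D, and 9 semitones makes it Db5.
B3 up a diminished seventh is Ab4.
B2 up a diminished seventh is Ab3.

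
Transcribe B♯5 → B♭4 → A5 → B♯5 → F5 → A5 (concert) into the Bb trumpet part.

The Bb trumpet sounds a major second below written, so the written part must be a major second above concert — transpose each note up.
B#5 to C##6
Bb4 to C5
A5 to B5
B#5 to C##6
F5 to G5
A5 to B5

C##6 C5 B5 C##6 G5 B5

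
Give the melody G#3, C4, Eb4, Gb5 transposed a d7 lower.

A##2 D#3 F#3 A4

G#3 -> A##2
C4 -> D#3
Eb4 -> F#3
Gb5 -> A4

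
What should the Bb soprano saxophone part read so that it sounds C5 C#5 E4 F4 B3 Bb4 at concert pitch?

D5 D#5 F#4 G4 C#4 C5

The Bb soprano saxophone sounds a major second below written, so the written part must be a major second above concert — transpose each note up.
C5 becomes D5
C#5 becomes D#5
E4 becomes F#4
F4 becomes G4
B3 becomes C#4
Bb4 becomes C5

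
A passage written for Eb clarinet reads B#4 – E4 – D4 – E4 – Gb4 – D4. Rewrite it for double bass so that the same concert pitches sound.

First find concert pitch: the Eb clarinet sounds a minor third above written, so B#4 E4 D4 E4 Gb4 D4 sounds D#5 G4 F4 G4 Bbb4 F4.
Then write for double bass: it sounds a perfect octave below written, so the part must be a perfect octave above concert.
D#5 → D#6
G4 → G5
F4 → F5
G4 → G5
Bbb4 → Bbb5
F4 → F5

D#6 G5 F5 G5 Bbb5 F5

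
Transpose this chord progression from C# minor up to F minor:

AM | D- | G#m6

DbM Gb- Cm6

C# minor up to F minor is a diminished fourth; each chord root moves by that interval while the quality stays the same.
AM: root A up a diminished fourth → Db, giving DbM.
D-: root D up a diminished fourth → Gb, giving Gb-.
G#m6: root G# up a diminished fourth → C, giving Cm6.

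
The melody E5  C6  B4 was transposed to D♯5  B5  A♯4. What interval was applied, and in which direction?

down a minor second

Take the first pair: E5 → D#5. E to D spans 2 letter names, so the interval is some kind of second.
D#5 to E5 is 1 semitone, which makes it a minor second; the second version is lower, so the direction is down.
Checking another pair — B4 → A#4 — gives the same interval.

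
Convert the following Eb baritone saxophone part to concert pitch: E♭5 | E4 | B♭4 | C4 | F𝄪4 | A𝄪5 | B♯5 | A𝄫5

Gb3 G2 Db3 Eb2 A#2 C##4 D#4 Cbb4

The Eb baritone saxophone sounds a major thirteenth below written, so transpose each written note down a major thirteenth.
Eb5 becomes Gb3
E4 becomes G2
Bb4 becomes Db3
C4 becomes Eb2
F##4 becomes A#2
A##5 becomes C##4
B#5 becomes D#4
Abb5 becomes Cbb4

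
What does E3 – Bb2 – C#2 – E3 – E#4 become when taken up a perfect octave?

E3 gives E4
Bb2 gives Bb3
C#2 gives C#3
E3 gives E4
E#4 gives E#5

E4 Bb3 C#3 E4 E#5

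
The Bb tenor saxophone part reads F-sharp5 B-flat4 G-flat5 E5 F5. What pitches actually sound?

The Bb tenor saxophone sounds a major ninth below written, so transpose each written note down a major ninth.
F#5 to E4
Bb4 to Ab3
Gb5 to Fb4
E5 to D4
F5 to Eb4

E4 Ab3 Fb4 D4 Eb4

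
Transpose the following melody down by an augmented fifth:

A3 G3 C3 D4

A3 -> Db3
G3 -> Cb3
C3 -> Fb2
D4 -> Gb3

Db3 Cb3 Fb2 Gb3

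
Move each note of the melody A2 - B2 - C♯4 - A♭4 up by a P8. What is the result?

A3 B3 C#5 Ab5

A2 gives A3
B2 gives B3
C#4 gives C#5
Ab4 gives Ab5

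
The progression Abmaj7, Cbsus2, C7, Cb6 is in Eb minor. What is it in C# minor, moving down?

F#maj7 Asus2 A#7 A6

Eb minor down to C# minor is a diminished third; each chord root moves by that interval while the quality stays the same.
Abmaj7: root Ab down a diminished third → F#, giving F#maj7.
Cbsus2: root Cb down a diminished third → A, giving Asus2.
C7: root C down a diminished third → A#, giving A#7.
Cb6: root Cb down a diminished third → A, giving A6.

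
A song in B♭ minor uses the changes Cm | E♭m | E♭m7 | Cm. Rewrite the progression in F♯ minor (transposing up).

B♭ minor up to F♯ minor is an augmented fifth; each chord root moves by that interval while the quality stays the same.
Cm: root C up an augmented fifth → G#, giving G#m.
E♭m: root E♭ up an augmented fifth → B, giving Bm.
E♭m7: root E♭ up an augmented fifth → B, giving Bm7.
Cm: root C up an augmented fifth → G#, giving G#m.

G#m Bm Bm7 G#m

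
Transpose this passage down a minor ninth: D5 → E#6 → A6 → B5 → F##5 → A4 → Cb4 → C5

D5 becomes C#4
E#6 becomes D##5
A6 becomes G#5
B5 becomes A#4
F##5 becomes E##4
A4 becomes G#3
Cb4 becomes Bb2
C5 becomes B3

C#4 D##5 G#5 A#4 E##4 G#3 Bb2 B3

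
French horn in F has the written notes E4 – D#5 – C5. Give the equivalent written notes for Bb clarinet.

B3 A#4 G4

First find concert pitch: the French horn in F sounds a perfect fifth below written, so E4 D#5 C5 sounds A3 G#4 F4.
Then write for Bb clarinet: it sounds a major second below written, so the part must be a major second above concert.
A3 → B3
G#4 → A#4
F4 → G4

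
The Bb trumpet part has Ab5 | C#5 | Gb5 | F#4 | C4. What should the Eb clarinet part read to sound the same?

Eb5 G#4 Db5 C#4 G3

First find concert pitch: the Bb trumpet sounds a major second below written, so Ab5 C#5 Gb5 F#4 C4 sounds Gb5 B4 Fb5 E4 Bb3.
Then write for Eb clarinet: it sounds a minor third above written, so the part must be a minor third below concert.
Gb5 → Eb5
B4 → G#4
Fb5 → Db5
E4 → C#4
Bb3 → G3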